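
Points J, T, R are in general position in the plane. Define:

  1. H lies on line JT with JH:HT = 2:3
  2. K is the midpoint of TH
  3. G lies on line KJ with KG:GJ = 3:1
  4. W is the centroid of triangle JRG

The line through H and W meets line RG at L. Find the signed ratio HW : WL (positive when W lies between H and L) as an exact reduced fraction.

HW:WL = -34/7

Assign J = (0, 0), T = (1, 0), R = (0, 1) — the answer is frame-independent, so this choice is without loss of generality.
1. H lies on line JT with JH:HT = 2:3 ⇒ H = (2/5, 0)
2. K is the midpoint of TH ⇒ K = (7/10, 0)
3. G lies on line KJ with KG:GJ = 3:1 ⇒ G = (7/40, 0)
4. W is the centroid of triangle JRG ⇒ W = (7/120, 1/3)
line HW meets RG at L = (35/272, 9/34)
W = H + t·(L−H) with t = 34/27, so HW:WL = 34/27:-7/27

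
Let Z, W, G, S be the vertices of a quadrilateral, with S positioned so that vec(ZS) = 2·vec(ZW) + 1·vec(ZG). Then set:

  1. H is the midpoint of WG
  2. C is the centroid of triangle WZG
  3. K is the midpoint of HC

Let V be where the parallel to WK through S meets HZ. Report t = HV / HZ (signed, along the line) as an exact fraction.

Work in coordinates with Z = (0, 0), W = (1, 0), G = (0, 1), S = (2, 1).
1. H is the midpoint of WG ⇒ H = (1/2, 1/2)
2. C is the centroid of triangle WZG ⇒ C = (1/3, 1/3)
3. K is the midpoint of HC ⇒ K = (5/12, 5/12)
through S parallel to WK: direction (-7/12, 5/12); meets HZ at V = (17/12, 17/12)
V = H + t·(Z−H) with t = -11/6

t = -11/6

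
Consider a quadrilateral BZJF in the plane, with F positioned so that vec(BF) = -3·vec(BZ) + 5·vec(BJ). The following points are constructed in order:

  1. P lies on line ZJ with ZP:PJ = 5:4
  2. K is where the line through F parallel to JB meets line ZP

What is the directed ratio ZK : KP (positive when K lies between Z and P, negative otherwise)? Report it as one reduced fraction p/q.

ZK:KP = -36/31

Assign B = (0, 0), Z = (1, 0), J = (0, 1), F = (-3, 5) — the answer is frame-independent, so this choice is without loss of generality.
1. P lies on line ZJ with ZP:PJ = 5:4 ⇒ P = (4/9, 5/9)
2. K is where the line through F parallel to JB meets line ZP ⇒ K = (-3, 4)
K = Z + t·(P−Z) with t = 36/5, so ZK:KP = t:(1−t) = 36/5:-31/5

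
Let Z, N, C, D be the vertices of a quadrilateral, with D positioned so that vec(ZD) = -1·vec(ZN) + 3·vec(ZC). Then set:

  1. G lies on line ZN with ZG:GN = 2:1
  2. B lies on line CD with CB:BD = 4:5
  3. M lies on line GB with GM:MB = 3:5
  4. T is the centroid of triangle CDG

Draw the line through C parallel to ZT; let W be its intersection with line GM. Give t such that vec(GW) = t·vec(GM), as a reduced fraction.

Assign Z = (0, 0), N = (1, 0), C = (0, 1), D = (-1, 3) — the answer is frame-independent, so this choice is without loss of generality.
1. G lies on line ZN with ZG:GN = 2:1 ⇒ G = (2/3, 0)
2. B lies on line CD with CB:BD = 4:5 ⇒ B = (-4/9, 17/9)
3. M lies on line GB with GM:MB = 3:5 ⇒ M = (1/4, 17/24)
4. T is the centroid of triangle CDG ⇒ T = (-1/9, 4/3)
through C parallel to ZT: direction (-1/9, 4/3); meets GM at W = (-4/309, 119/103)
W = G + t·(M−G) with t = 168/103

t = 168/103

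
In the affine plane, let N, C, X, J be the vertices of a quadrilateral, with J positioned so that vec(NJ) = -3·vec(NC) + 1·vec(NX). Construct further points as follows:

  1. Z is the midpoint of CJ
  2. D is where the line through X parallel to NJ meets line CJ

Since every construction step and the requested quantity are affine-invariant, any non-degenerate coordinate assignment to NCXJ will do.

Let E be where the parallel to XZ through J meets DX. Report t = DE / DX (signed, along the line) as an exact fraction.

Work in coordinates with N = (0, 0), C = (1, 0), X = (0, 1), J = (-3, 1).
1. Z is the midpoint of CJ ⇒ Z = (-1, 1/2)
2. D is where the line through X parallel to NJ meets line CJ ⇒ D = (9, -2)
through J parallel to XZ: direction (-1, -1/2); meets DX at E = (-9/5, 8/5)
E = D + t·(X−D) with t = 6/5

t = 6/5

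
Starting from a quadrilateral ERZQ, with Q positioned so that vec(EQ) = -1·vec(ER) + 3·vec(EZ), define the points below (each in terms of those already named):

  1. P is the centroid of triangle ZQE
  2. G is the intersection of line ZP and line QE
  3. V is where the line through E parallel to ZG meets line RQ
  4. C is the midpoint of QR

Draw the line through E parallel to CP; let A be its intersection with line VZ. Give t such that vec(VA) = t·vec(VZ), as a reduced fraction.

Choose coordinates E = (0, 0), R = (1, 0), Z = (0, 1), Q = (-1, 3).
1. P is the centroid of triangle ZQE ⇒ P = (-1/3, 4/3)
2. G is the intersection of line ZP and line QE ⇒ G = (-1/2, 3/2)
3. V is where the line through E parallel to ZG meets line RQ ⇒ V = (3, -3)
4. C is the midpoint of QR ⇒ C = (0, 3/2)
through E parallel to CP: direction (-1/3, -1/6); meets VZ at A = (6/11, 3/11)
A = V + t·(Z−V) with t = 9/11

t = 9/11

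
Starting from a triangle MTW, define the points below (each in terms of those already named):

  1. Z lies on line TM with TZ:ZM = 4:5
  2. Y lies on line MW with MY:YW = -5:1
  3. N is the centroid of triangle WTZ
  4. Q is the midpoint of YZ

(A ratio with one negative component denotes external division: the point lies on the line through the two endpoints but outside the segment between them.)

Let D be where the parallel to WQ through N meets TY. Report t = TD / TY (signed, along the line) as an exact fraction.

Assign M = (0, 0), T = (1, 0), W = (0, 1) — the answer is frame-independent, so this choice is without loss of generality.
1. Z lies on line TM with TZ:ZM = 4:5 ⇒ Z = (5/9, 0)
2. Y lies on line MW with MY:YW = -5:1 ⇒ Y = (0, 5/4)
3. N is the centroid of triangle WTZ ⇒ N = (14/27, 1/3)
4. Q is the midpoint of YZ ⇒ Q = (5/18, 5/8)
through N parallel to WQ: direction (5/18, -3/8); meets TY at D = (-13/6, 95/24)
D = T + t·(Y−T) with t = 19/6

t = 19/6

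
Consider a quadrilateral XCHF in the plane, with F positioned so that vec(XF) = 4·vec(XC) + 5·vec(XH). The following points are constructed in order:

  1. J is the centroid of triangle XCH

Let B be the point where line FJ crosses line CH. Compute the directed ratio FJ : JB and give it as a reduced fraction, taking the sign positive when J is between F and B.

Set X = (0, 0), C = (1, 0), H = (0, 1), F = (4, 5); any affine frame gives the same invariant.
1. J is the centroid of triangle XCH ⇒ J = (1/3, 1/3)
line FJ meets CH at B = (12/25, 13/25)
J = F + t·(B−F) with t = 25/24, so FJ:JB = 25/24:-1/24

FJ:JB = -25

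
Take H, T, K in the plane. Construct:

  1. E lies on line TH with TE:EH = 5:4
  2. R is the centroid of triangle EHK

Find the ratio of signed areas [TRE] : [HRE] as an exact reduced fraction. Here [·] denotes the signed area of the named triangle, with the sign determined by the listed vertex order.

[TRE]:[HRE] = -5/4

Assign H = (0, 0), T = (1, 0), K = (0, 1) — the answer is frame-independent, so this choice is without loss of generality.
1. E lies on line TH with TE:EH = 5:4 ⇒ E = (4/9, 0)
2. R is the centroid of triangle EHK ⇒ R = (4/27, 1/3)
2·[TRE] = 5/27, 2·[HRE] = -4/27
[TRE]:[HRE] = 5/27:-4/27 = -5/4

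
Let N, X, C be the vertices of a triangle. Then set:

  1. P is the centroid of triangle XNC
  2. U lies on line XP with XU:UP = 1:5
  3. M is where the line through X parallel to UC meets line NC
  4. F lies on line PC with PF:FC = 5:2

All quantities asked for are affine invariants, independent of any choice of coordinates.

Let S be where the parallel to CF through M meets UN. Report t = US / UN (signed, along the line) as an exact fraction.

t = 37/88

Assign N = (0, 0), X = (1, 0), C = (0, 1) — the answer is frame-independent, so this choice is without loss of generality.
1. P is the centroid of triangle XNC ⇒ P = (1/3, 1/3)
2. U lies on line XP with XU:UP = 1:5 ⇒ U = (8/9, 1/18)
3. M is where the line through X parallel to UC meets line NC ⇒ M = (0, 17/16)
4. F lies on line PC with PF:FC = 5:2 ⇒ F = (2/21, 17/21)
through M parallel to CF: direction (2/21, -4/21); meets UN at S = (17/33, 17/528)
S = U + t·(N−U) with t = 37/88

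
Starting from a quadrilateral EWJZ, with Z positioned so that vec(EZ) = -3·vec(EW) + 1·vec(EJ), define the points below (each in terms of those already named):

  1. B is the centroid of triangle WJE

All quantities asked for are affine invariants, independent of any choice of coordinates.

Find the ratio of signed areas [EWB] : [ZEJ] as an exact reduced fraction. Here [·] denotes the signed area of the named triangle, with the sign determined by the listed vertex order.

Assign E = (0, 0), W = (1, 0), J = (0, 1), Z = (-3, 1) — the answer is frame-independent, so this choice is without loss of generality.
1. B is the centroid of triangle WJE ⇒ B = (1/3, 1/3)
2·[EWB] = 1/3, 2·[ZEJ] = 3
[EWB]:[ZEJ] = 1/3:3 = 1/9

[EWB]:[ZEJ] = 1/9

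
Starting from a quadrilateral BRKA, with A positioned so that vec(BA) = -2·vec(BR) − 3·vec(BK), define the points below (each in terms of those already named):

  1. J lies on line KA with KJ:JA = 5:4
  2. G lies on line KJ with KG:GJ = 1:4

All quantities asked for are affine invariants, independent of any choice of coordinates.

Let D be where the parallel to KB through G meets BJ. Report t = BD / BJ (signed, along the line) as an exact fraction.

Assign B = (0, 0), R = (1, 0), K = (0, 1), A = (-2, -3) — the answer is frame-independent, so this choice is without loss of generality.
1. J lies on line KA with KJ:JA = 5:4 ⇒ J = (-10/9, -11/9)
2. G lies on line KJ with KG:GJ = 1:4 ⇒ G = (-2/9, 5/9)
through G parallel to KB: direction (0, -1); meets BJ at D = (-2/9, -11/45)
D = B + t·(J−B) with t = 1/5

t = 1/5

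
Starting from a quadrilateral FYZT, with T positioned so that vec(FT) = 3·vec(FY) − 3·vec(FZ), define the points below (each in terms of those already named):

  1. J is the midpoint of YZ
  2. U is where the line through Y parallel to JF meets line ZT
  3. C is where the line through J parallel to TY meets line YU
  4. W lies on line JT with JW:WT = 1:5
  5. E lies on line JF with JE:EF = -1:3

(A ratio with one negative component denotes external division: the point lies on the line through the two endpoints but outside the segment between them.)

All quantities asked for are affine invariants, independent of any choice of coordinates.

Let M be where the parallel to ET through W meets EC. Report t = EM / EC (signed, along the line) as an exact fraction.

t = 25/27

Set F = (0, 0), Y = (1, 0), Z = (0, 1), T = (3, -3); any affine frame gives the same invariant.
1. J is the midpoint of YZ ⇒ J = (1/2, 1/2)
2. U is where the line through Y parallel to JF meets line ZT ⇒ U = (6/7, -1/7)
3. C is where the line through J parallel to TY meets line YU ⇒ C = (9/10, -1/10)
4. W lies on line JT with JW:WT = 1:5 ⇒ W = (11/12, -1/12)
5. E lies on line JF with JE:EF = -1:3 ⇒ E = (3/4, 3/4)
through W parallel to ET: direction (9/4, -15/4); meets EC at M = (8/9, -1/27)
M = E + t·(C−E) with t = 25/27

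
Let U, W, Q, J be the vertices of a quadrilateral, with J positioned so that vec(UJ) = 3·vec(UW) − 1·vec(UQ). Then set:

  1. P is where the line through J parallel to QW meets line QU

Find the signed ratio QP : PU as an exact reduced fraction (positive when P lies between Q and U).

Assign U = (0, 0), W = (1, 0), Q = (0, 1), J = (3, -1) — the answer is frame-independent, so this choice is without loss of generality.
1. P is where the line through J parallel to QW meets line QU ⇒ P = (0, 2)
P = Q + t·(U−Q) with t = -1, so QP:PU = t:(1−t) = -1:2

QP:PU = -1/2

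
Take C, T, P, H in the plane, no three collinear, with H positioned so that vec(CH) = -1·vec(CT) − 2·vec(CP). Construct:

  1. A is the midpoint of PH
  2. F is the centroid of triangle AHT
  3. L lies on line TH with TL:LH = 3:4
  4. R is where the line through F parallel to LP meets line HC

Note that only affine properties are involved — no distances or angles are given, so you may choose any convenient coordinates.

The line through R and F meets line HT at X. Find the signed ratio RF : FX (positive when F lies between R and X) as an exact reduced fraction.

RF:FX = 7/5

Set C = (0, 0), T = (1, 0), P = (0, 1), H = (-1, -2); any affine frame gives the same invariant.
1. A is the midpoint of PH ⇒ A = (-1/2, -1/2)
2. F is the centroid of triangle AHT ⇒ F = (-1/6, -5/6)
3. L lies on line TH with TL:LH = 3:4 ⇒ L = (1/7, -6/7)
4. R is where the line through F parallel to LP meets line HC ⇒ R = (-1/5, -2/5)
line RF meets HT at X = (-1/7, -8/7)
F = R + t·(X−R) with t = 7/12, so RF:FX = 7/12:5/12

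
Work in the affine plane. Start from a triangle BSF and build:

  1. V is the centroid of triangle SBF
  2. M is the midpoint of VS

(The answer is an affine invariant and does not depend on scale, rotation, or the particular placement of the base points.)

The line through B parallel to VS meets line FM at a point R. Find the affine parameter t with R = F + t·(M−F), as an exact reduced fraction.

t = 2

Set B = (0, 0), S = (1, 0), F = (0, 1); any affine frame gives the same invariant.
1. V is the centroid of triangle SBF ⇒ V = (1/3, 1/3)
2. M is the midpoint of VS ⇒ M = (2/3, 1/6)
through B parallel to VS: direction (2/3, -1/3); meets FM at R = (4/3, -2/3)
R = F + t·(M−F) with t = 2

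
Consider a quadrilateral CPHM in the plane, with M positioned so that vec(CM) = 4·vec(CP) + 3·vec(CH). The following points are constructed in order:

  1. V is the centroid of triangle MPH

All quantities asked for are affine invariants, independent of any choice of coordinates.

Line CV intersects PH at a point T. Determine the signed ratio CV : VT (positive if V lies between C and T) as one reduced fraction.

CV:VT = -3/2

Assign C = (0, 0), P = (1, 0), H = (0, 1), M = (4, 3) — the answer is frame-independent, so this choice is without loss of generality.
1. V is the centroid of triangle MPH ⇒ V = (5/3, 4/3)
line CV meets PH at T = (5/9, 4/9)
V = C + t·(T−C) with t = 3, so CV:VT = 3:-2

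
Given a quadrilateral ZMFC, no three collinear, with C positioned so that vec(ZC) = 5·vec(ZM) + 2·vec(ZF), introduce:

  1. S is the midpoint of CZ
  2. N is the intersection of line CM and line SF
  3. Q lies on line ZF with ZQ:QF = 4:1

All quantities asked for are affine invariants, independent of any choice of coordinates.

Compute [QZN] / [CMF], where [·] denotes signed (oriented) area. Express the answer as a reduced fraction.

Choose coordinates Z = (0, 0), M = (1, 0), F = (0, 1), C = (5, 2).
1. S is the midpoint of CZ ⇒ S = (5/2, 1)
2. N is the intersection of line CM and line SF ⇒ N = (3, 1)
3. Q lies on line ZF with ZQ:QF = 4:1 ⇒ Q = (0, 4/5)
2·[QZN] = 12/5, 2·[CMF] = -6
[QZN]:[CMF] = 12/5:-6 = -2/5

[QZN]:[CMF] = -2/5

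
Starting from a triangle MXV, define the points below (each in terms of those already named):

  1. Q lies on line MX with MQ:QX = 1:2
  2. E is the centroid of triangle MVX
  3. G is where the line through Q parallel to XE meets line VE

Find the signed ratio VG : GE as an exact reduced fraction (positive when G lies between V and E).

VG:GE = -5/2

Assign M = (0, 0), X = (1, 0), V = (0, 1) — the answer is frame-independent, so this choice is without loss of generality.
1. Q lies on line MX with MQ:QX = 1:2 ⇒ Q = (1/3, 0)
2. E is the centroid of triangle MVX ⇒ E = (1/3, 1/3)
3. G is where the line through Q parallel to XE meets line VE ⇒ G = (5/9, -1/9)
G = V + t·(E−V) with t = 5/3, so VG:GE = t:(1−t) = 5/3:-2/3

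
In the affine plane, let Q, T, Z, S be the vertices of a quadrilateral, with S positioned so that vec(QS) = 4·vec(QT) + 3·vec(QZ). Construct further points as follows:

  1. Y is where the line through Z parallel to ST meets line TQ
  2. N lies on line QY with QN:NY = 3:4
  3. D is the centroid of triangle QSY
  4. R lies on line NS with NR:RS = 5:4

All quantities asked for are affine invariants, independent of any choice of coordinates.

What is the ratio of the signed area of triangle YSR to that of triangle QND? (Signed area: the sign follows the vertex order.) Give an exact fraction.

[YSR]:[QND] = 16/9

Work in coordinates with Q = (0, 0), T = (1, 0), Z = (0, 1), S = (4, 3).
1. Y is where the line through Z parallel to ST meets line TQ ⇒ Y = (-1, 0)
2. N lies on line QY with QN:NY = 3:4 ⇒ N = (-3/7, 0)
3. D is the centroid of triangle QSY ⇒ D = (1, 1)
4. R lies on line NS with NR:RS = 5:4 ⇒ R = (128/63, 5/3)
2·[YSR] = -16/21, 2·[QND] = -3/7
[YSR]:[QND] = -16/21:-3/7 = 16/9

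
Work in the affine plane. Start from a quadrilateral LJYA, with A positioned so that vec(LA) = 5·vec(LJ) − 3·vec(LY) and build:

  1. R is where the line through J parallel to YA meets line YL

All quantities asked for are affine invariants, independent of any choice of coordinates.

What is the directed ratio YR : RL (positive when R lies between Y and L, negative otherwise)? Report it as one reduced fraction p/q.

YR:RL = 1/4

Work in coordinates with L = (0, 0), J = (1, 0), Y = (0, 1), A = (5, -3).
1. R is where the line through J parallel to YA meets line YL ⇒ R = (0, 4/5)
R = Y + t·(L−Y) with t = 1/5, so YR:RL = t:(1−t) = 1/5:4/5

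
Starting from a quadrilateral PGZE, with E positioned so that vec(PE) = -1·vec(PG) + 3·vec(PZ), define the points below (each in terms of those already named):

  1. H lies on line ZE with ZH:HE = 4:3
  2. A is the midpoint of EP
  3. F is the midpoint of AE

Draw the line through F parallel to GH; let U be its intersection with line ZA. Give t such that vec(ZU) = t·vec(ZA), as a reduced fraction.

t = -5/4

Choose coordinates P = (0, 0), G = (1, 0), Z = (0, 1), E = (-1, 3).
1. H lies on line ZE with ZH:HE = 4:3 ⇒ H = (-4/7, 15/7)
2. A is the midpoint of EP ⇒ A = (-1/2, 3/2)
3. F is the midpoint of AE ⇒ F = (-3/4, 9/4)
through F parallel to GH: direction (-11/7, 15/7); meets ZA at U = (5/8, 3/8)
U = Z + t·(A−Z) with t = -5/4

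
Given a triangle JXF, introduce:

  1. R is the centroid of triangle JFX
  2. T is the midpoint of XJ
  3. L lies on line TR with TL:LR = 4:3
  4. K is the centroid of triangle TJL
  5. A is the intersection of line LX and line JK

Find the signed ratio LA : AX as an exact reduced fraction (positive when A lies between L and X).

LA:AX = 1/2

Set J = (0, 0), X = (1, 0), F = (0, 1); any affine frame gives the same invariant.
1. R is the centroid of triangle JFX ⇒ R = (1/3, 1/3)
2. T is the midpoint of XJ ⇒ T = (1/2, 0)
3. L lies on line TR with TL:LR = 4:3 ⇒ L = (17/42, 4/21)
4. K is the centroid of triangle TJL ⇒ K = (19/63, 4/63)
5. A is the intersection of line LX and line JK ⇒ A = (38/63, 8/63)
A = L + t·(X−L) with t = 1/3, so LA:AX = t:(1−t) = 1/3:2/3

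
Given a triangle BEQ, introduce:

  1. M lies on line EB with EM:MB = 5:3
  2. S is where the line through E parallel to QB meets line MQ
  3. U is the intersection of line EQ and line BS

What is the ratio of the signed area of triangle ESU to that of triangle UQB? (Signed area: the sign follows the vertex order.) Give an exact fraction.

Work in coordinates with B = (0, 0), E = (1, 0), Q = (0, 1).
1. M lies on line EB with EM:MB = 5:3 ⇒ M = (3/8, 0)
2. S is where the line through E parallel to QB meets line MQ ⇒ S = (1, -5/3)
3. U is the intersection of line EQ and line BS ⇒ U = (-3/2, 5/2)
2·[ESU] = -25/6, 2·[UQB] = -3/2
[ESU]:[UQB] = -25/6:-3/2 = 25/9

[ESU]:[UQB] = 25/9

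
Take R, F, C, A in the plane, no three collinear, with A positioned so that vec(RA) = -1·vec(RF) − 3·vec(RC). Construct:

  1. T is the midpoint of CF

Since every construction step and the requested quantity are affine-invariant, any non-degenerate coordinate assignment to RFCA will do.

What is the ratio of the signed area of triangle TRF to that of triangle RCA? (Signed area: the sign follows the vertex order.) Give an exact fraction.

Set R = (0, 0), F = (1, 0), C = (0, 1), A = (-1, -3); any affine frame gives the same invariant.
1. T is the midpoint of CF ⇒ T = (1/2, 1/2)
2·[TRF] = 1/2, 2·[RCA] = 1
[TRF]:[RCA] = 1/2:1 = 1/2

[TRF]:[RCA] = 1/2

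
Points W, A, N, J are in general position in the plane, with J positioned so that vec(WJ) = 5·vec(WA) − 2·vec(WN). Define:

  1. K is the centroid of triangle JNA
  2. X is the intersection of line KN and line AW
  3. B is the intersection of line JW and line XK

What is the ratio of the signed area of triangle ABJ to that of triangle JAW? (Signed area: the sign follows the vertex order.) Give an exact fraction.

[ABJ]:[JAW] = 1/4

Assign W = (0, 0), A = (1, 0), N = (0, 1), J = (5, -2) — the answer is frame-independent, so this choice is without loss of generality.
1. K is the centroid of triangle JNA ⇒ K = (2, -1/3)
2. X is the intersection of line KN and line AW ⇒ X = (3/2, 0)
3. B is the intersection of line JW and line XK ⇒ B = (15/4, -3/2)
2·[ABJ] = 1/2, 2·[JAW] = 2
[ABJ]:[JAW] = 1/2:2 = 1/4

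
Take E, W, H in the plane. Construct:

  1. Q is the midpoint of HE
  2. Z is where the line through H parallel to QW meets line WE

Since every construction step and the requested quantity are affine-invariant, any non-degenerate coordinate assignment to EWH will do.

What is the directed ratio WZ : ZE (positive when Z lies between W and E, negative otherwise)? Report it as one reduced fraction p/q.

WZ:ZE = -1/2

Assign E = (0, 0), W = (1, 0), H = (0, 1) — the answer is frame-independent, so this choice is without loss of generality.
1. Q is the midpoint of HE ⇒ Q = (0, 1/2)
2. Z is where the line through H parallel to QW meets line WE ⇒ Z = (2, 0)
Z = W + t·(E−W) with t = -1, so WZ:ZE = t:(1−t) = -1:2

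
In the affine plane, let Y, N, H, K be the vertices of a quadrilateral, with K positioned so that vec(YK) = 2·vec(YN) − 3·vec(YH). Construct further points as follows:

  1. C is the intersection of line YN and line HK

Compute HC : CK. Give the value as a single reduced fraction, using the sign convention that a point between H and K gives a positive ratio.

Work in coordinates with Y = (0, 0), N = (1, 0), H = (0, 1), K = (2, -3).
1. C is the intersection of line YN and line HK ⇒ C = (1/2, 0)
C = H + t·(K−H) with t = 1/4, so HC:CK = t:(1−t) = 1/4:3/4

HC:CK = 1/3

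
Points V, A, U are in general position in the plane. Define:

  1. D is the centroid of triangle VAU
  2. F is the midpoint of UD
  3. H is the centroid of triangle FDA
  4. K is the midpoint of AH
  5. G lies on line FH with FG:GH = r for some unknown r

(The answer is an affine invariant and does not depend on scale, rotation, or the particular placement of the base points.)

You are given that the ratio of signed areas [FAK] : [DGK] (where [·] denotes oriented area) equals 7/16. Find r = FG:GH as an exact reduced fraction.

r = 4/3

Assign V = (0, 0), A = (1, 0), U = (0, 1) — the answer is frame-independent, so this choice is without loss of generality.
1. D is the centroid of triangle VAU ⇒ D = (1/3, 1/3)
2. F is the midpoint of UD ⇒ F = (1/6, 2/3)
3. H is the centroid of triangle FDA ⇒ H = (1/2, 1/3)
4. K is the midpoint of AH ⇒ K = (3/4, 1/6)
5. With FG:GH = r, write λ = r/(r+1) so G = F + λ·(H−F); G is affine-linear in λ
Every point depending on G is an affine combination of G and λ-independent points, so each such coordinate is linear in λ; the λ² term in each signed area is a multiple of (H−F)×(H−F) = 0, so 2·[FAK] and 2·[DGK] are each linear in λ. Evaluating at λ=0 and λ=1:
  2·[FAK] = -1/36,   2·[DGK] = 1/12·λ − 1/9
So [FAK]:[DGK] = (-1/36) / (1/12·λ − 1/9). Setting this equal to 7/16:
  -1/36 = 7/16·(1/12·λ − 1/9)  ⇒  λ = 4/7
Then r = λ/(1−λ) = (4/7)/(3/7) = 4/3. Check: with r = 4/3, G = (5/14, 10/21) and [FAK]:[DGK] = 7/16 as required.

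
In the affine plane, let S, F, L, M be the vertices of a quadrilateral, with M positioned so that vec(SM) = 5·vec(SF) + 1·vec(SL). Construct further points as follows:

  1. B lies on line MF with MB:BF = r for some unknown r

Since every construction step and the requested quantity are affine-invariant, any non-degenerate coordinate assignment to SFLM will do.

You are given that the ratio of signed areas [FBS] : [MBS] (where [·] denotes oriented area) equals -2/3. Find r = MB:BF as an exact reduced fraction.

r = 3/2

Work in coordinates with S = (0, 0), F = (1, 0), L = (0, 1), M = (5, 1).
1. With MB:BF = r, write λ = r/(r+1) so B = M + λ·(F−M); B is affine-linear in λ
Every point depending on B is an affine combination of B and λ-independent points, so each such coordinate is linear in λ; the λ² term in each signed area is a multiple of (F−M)×(F−M) = 0, so 2·[FBS] and 2·[MBS] are each linear in λ. Evaluating at λ=0 and λ=1:
  2·[FBS] = −λ + 1,   2·[MBS] = −λ
So [FBS]:[MBS] = (−λ + 1) / (−λ). Setting this equal to -2/3:
  −λ + 1 = -2/3·(−λ)  ⇒  λ = 3/5
Then r = λ/(1−λ) = (3/5)/(2/5) = 3/2. Check: with r = 3/2, B = (13/5, 2/5) and [FBS]:[MBS] = -2/3 as required.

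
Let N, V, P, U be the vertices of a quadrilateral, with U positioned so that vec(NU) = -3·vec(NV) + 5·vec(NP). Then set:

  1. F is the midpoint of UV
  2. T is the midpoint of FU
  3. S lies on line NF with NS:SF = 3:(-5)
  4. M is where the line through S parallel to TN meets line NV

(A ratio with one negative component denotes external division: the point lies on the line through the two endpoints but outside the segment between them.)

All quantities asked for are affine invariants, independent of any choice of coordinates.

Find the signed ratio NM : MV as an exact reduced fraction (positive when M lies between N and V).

Assign N = (0, 0), V = (1, 0), P = (0, 1), U = (-3, 5) — the answer is frame-independent, so this choice is without loss of generality.
1. F is the midpoint of UV ⇒ F = (-1, 5/2)
2. T is the midpoint of FU ⇒ T = (-2, 15/4)
3. S lies on line NF with NS:SF = 3:(-5) ⇒ S = (3/2, -15/4)
4. M is where the line through S parallel to TN meets line NV ⇒ M = (-1/2, 0)
M = N + t·(V−N) with t = -1/2, so NM:MV = t:(1−t) = -1/2:3/2

NM:MV = -1/3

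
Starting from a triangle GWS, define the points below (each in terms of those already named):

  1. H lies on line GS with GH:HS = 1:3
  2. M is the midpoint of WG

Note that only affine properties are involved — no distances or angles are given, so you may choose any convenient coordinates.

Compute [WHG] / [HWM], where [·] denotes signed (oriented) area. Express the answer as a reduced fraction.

[WHG]:[HWM] = -2

Set G = (0, 0), W = (1, 0), S = (0, 1); any affine frame gives the same invariant.
1. H lies on line GS with GH:HS = 1:3 ⇒ H = (0, 1/4)
2. M is the midpoint of WG ⇒ M = (1/2, 0)
2·[WHG] = 1/4, 2·[HWM] = -1/8
[WHG]:[HWM] = 1/4:-1/8 = -2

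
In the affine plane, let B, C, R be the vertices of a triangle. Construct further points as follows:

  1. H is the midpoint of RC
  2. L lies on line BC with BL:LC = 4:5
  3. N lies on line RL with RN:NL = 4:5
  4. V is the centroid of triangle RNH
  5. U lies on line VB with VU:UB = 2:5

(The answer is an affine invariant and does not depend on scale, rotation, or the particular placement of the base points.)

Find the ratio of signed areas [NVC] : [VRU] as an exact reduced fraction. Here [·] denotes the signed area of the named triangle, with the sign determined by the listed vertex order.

Assign B = (0, 0), C = (1, 0), R = (0, 1) — the answer is frame-independent, so this choice is without loss of generality.
1. H is the midpoint of RC ⇒ H = (1/2, 1/2)
2. L lies on line BC with BL:LC = 4:5 ⇒ L = (4/9, 0)
3. N lies on line RL with RN:NL = 4:5 ⇒ N = (16/81, 5/9)
4. V is the centroid of triangle RNH ⇒ V = (113/486, 37/54)
5. U lies on line VB with VU:UB = 2:5 ⇒ U = (565/3402, 185/378)
2·[NVC] = -10/81, 2·[VRU] = 113/1701
[NVC]:[VRU] = -10/81:113/1701 = -210/113

[NVC]:[VRU] = -210/113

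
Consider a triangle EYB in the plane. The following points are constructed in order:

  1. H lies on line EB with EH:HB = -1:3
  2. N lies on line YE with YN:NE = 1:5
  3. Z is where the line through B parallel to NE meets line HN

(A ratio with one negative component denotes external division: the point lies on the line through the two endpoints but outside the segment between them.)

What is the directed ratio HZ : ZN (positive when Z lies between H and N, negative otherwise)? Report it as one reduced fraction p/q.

HZ:ZN = -3/2

Set E = (0, 0), Y = (1, 0), B = (0, 1); any affine frame gives the same invariant.
1. H lies on line EB with EH:HB = -1:3 ⇒ H = (0, -1/2)
2. N lies on line YE with YN:NE = 1:5 ⇒ N = (5/6, 0)
3. Z is where the line through B parallel to NE meets line HN ⇒ Z = (5/2, 1)
Z = H + t·(N−H) with t = 3, so HZ:ZN = t:(1−t) = 3:-2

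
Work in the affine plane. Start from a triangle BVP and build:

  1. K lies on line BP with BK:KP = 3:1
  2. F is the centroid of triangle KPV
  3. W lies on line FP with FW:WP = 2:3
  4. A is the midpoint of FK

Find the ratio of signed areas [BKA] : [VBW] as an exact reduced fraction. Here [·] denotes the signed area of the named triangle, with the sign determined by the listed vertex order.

Choose coordinates B = (0, 0), V = (1, 0), P = (0, 1).
1. K lies on line BP with BK:KP = 3:1 ⇒ K = (0, 3/4)
2. F is the centroid of triangle KPV ⇒ F = (1/3, 7/12)
3. W lies on line FP with FW:WP = 2:3 ⇒ W = (1/5, 3/4)
4. A is the midpoint of FK ⇒ A = (1/6, 2/3)
2·[BKA] = -1/8, 2·[VBW] = -3/4
[BKA]:[VBW] = -1/8:-3/4 = 1/6

[BKA]:[VBW] = 1/6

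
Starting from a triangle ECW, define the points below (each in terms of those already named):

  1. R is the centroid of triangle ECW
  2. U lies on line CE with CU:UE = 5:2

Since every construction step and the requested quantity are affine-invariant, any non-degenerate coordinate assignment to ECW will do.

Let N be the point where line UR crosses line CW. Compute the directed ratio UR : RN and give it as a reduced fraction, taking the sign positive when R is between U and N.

Work in coordinates with E = (0, 0), C = (1, 0), W = (0, 1).
1. R is the centroid of triangle ECW ⇒ R = (1/3, 1/3)
2. U lies on line CE with CU:UE = 5:2 ⇒ U = (2/7, 0)
line UR meets CW at N = (3/8, 5/8)
R = U + t·(N−U) with t = 8/15, so UR:RN = 8/15:7/15

UR:RN = 8/7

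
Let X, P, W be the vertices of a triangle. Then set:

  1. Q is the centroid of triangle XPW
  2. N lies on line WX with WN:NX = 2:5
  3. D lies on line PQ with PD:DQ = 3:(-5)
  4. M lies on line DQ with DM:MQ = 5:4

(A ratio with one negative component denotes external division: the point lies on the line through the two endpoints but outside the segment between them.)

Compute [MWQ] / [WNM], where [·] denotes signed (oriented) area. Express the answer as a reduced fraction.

Work in coordinates with X = (0, 0), P = (1, 0), W = (0, 1).
1. Q is the centroid of triangle XPW ⇒ Q = (1/3, 1/3)
2. N lies on line WX with WN:NX = 2:5 ⇒ N = (0, 5/7)
3. D lies on line PQ with PD:DQ = 3:(-5) ⇒ D = (2, -1/2)
4. M lies on line DQ with DM:MQ = 5:4 ⇒ M = (29/27, -1/27)
2·[MWQ] = 10/27, 2·[WNM] = 58/189
[MWQ]:[WNM] = 10/27:58/189 = 35/29

[MWQ]:[WNM] = 35/29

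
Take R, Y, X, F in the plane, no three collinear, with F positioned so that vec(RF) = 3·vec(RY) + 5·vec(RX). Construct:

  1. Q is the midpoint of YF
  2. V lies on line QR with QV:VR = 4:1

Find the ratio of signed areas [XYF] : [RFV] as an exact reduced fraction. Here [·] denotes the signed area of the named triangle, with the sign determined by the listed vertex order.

[XYF]:[RFV] = -14

Work in coordinates with R = (0, 0), Y = (1, 0), X = (0, 1), F = (3, 5).
1. Q is the midpoint of YF ⇒ Q = (2, 5/2)
2. V lies on line QR with QV:VR = 4:1 ⇒ V = (2/5, 1/2)
2·[XYF] = 7, 2·[RFV] = -1/2
[XYF]:[RFV] = 7:-1/2 = -14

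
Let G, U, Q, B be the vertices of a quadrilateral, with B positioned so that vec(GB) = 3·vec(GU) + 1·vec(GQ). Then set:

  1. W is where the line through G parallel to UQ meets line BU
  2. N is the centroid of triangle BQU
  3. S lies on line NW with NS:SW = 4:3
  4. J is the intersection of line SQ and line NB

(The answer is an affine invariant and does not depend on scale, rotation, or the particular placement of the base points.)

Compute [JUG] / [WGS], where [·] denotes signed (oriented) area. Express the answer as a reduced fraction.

Assign G = (0, 0), U = (1, 0), Q = (0, 1), B = (3, 1) — the answer is frame-independent, so this choice is without loss of generality.
1. W is where the line through G parallel to UQ meets line BU ⇒ W = (1/3, -1/3)
2. N is the centroid of triangle BQU ⇒ N = (4/3, 2/3)
3. S lies on line NW with NS:SW = 4:3 ⇒ S = (16/21, 2/21)
4. J is the intersection of line SQ and line NB ⇒ J = (16/37, 18/37)
2·[JUG] = -18/37, 2·[WGS] = -2/7
[JUG]:[WGS] = -18/37:-2/7 = 63/37

[JUG]:[WGS] = 63/37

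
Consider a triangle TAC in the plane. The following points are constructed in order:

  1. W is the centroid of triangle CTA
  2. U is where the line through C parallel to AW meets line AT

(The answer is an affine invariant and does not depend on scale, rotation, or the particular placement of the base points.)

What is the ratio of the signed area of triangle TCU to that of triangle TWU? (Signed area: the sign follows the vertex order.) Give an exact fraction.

Set T = (0, 0), A = (1, 0), C = (0, 1); any affine frame gives the same invariant.
1. W is the centroid of triangle CTA ⇒ W = (1/3, 1/3)
2. U is where the line through C parallel to AW meets line AT ⇒ U = (2, 0)
2·[TCU] = -2, 2·[TWU] = -2/3
[TCU]:[TWU] = -2:-2/3 = 3

[TCU]:[TWU] = 3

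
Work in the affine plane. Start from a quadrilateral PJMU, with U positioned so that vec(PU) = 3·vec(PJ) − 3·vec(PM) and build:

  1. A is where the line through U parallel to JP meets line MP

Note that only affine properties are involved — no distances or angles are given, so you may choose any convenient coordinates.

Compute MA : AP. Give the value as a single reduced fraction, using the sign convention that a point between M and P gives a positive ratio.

MA:AP = -4/3

Assign P = (0, 0), J = (1, 0), M = (0, 1), U = (3, -3) — the answer is frame-independent, so this choice is without loss of generality.
1. A is where the line through U parallel to JP meets line MP ⇒ A = (0, -3)
A = M + t·(P−M) with t = 4, so MA:AP = t:(1−t) = 4:-3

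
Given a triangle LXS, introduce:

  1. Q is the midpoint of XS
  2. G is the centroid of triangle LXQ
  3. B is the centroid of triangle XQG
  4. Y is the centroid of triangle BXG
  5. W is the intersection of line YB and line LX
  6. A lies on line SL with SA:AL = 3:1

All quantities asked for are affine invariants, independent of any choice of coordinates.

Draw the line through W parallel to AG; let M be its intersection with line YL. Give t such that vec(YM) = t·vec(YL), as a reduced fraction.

Set L = (0, 0), X = (1, 0), S = (0, 1); any affine frame gives the same invariant.
1. Q is the midpoint of XS ⇒ Q = (1/2, 1/2)
2. G is the centroid of triangle LXQ ⇒ G = (1/2, 1/6)
3. B is the centroid of triangle XQG ⇒ B = (2/3, 2/9)
4. Y is the centroid of triangle BXG ⇒ Y = (13/18, 7/54)
5. W is the intersection of line YB and line LX ⇒ W = (4/5, 0)
6. A lies on line SL with SA:AL = 3:1 ⇒ A = (0, 1/4)
through W parallel to AG: direction (1/2, -1/12); meets YL at M = (52/135, 28/405)
M = Y + t·(L−Y) with t = 7/15

t = 7/15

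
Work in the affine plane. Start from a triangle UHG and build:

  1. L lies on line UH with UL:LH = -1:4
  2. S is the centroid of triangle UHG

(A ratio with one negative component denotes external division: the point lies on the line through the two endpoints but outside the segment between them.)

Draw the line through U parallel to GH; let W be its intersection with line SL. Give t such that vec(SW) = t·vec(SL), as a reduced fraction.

t = 2/3

Set U = (0, 0), H = (1, 0), G = (0, 1); any affine frame gives the same invariant.
1. L lies on line UH with UL:LH = -1:4 ⇒ L = (-1/3, 0)
2. S is the centroid of triangle UHG ⇒ S = (1/3, 1/3)
through U parallel to GH: direction (1, -1); meets SL at W = (-1/9, 1/9)
W = S + t·(L−S) with t = 2/3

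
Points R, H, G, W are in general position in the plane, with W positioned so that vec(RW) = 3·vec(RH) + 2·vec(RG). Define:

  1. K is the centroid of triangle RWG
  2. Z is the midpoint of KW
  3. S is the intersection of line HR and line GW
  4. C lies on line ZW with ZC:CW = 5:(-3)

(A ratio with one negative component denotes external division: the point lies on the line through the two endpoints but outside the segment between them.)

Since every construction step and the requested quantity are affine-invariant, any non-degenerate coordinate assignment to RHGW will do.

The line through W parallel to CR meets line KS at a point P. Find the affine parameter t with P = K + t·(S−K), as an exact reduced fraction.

t = -2/13

Assign R = (0, 0), H = (1, 0), G = (0, 1), W = (3, 2) — the answer is frame-independent, so this choice is without loss of generality.
1. K is the centroid of triangle RWG ⇒ K = (1, 1)
2. Z is the midpoint of KW ⇒ Z = (2, 3/2)
3. S is the intersection of line HR and line GW ⇒ S = (-3, 0)
4. C lies on line ZW with ZC:CW = 5:(-3) ⇒ C = (9/2, 11/4)
through W parallel to CR: direction (-9/2, -11/4); meets KS at P = (21/13, 15/13)
P = K + t·(S−K) with t = -2/13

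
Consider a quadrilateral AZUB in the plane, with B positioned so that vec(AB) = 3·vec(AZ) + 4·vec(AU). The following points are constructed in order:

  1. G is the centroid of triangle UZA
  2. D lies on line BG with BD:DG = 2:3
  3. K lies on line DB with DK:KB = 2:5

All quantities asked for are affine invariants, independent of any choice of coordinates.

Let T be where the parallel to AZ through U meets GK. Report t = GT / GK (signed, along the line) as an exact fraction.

Choose coordinates A = (0, 0), Z = (1, 0), U = (0, 1), B = (3, 4).
1. G is the centroid of triangle UZA ⇒ G = (1/3, 1/3)
2. D lies on line BG with BD:DG = 2:3 ⇒ D = (29/15, 38/15)
3. K lies on line DB with DK:KB = 2:5 ⇒ K = (47/21, 62/21)
through U parallel to AZ: direction (1, 0); meets GK at T = (9/11, 1)
T = G + t·(K−G) with t = 14/55

t = 14/55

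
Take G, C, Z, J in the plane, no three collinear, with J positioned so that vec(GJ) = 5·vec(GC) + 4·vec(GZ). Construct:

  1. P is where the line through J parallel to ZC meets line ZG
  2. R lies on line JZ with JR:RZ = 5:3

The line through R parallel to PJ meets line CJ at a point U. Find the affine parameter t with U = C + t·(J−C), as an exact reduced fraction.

Work in coordinates with G = (0, 0), C = (1, 0), Z = (0, 1), J = (5, 4).
1. P is where the line through J parallel to ZC meets line ZG ⇒ P = (0, 9)
2. R lies on line JZ with JR:RZ = 5:3 ⇒ R = (15/8, 17/8)
through R parallel to PJ: direction (5, -5); meets CJ at U = (5/2, 3/2)
U = C + t·(J−C) with t = 3/8

t = 3/8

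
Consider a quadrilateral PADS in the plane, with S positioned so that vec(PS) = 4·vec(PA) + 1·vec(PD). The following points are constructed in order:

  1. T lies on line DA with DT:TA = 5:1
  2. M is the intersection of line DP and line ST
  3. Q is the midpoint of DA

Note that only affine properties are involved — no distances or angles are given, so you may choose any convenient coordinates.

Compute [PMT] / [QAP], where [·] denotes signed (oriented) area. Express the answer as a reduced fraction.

[PMT]:[QAP] = -5/57

Choose coordinates P = (0, 0), A = (1, 0), D = (0, 1), S = (4, 1).
1. T lies on line DA with DT:TA = 5:1 ⇒ T = (5/6, 1/6)
2. M is the intersection of line DP and line ST ⇒ M = (0, -1/19)
3. Q is the midpoint of DA ⇒ Q = (1/2, 1/2)
2·[PMT] = 5/114, 2·[QAP] = -1/2
[PMT]:[QAP] = 5/114:-1/2 = -5/57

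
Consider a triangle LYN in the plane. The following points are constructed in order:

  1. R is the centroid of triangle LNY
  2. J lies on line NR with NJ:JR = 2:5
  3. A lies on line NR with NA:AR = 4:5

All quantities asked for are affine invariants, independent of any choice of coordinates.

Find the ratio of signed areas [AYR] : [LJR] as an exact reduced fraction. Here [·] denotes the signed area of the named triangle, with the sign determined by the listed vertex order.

Set L = (0, 0), Y = (1, 0), N = (0, 1); any affine frame gives the same invariant.
1. R is the centroid of triangle LNY ⇒ R = (1/3, 1/3)
2. J lies on line NR with NJ:JR = 2:5 ⇒ J = (2/21, 17/21)
3. A lies on line NR with NA:AR = 4:5 ⇒ A = (4/27, 19/27)
2·[AYR] = -5/27, 2·[LJR] = -5/21
[AYR]:[LJR] = -5/27:-5/21 = 7/9

[AYR]:[LJR] = 7/9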